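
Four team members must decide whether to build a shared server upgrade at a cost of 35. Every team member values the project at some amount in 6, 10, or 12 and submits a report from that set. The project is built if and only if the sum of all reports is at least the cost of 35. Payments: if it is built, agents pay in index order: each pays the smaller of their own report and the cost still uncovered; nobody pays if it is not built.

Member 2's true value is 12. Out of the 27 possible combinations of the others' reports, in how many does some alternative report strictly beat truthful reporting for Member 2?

Others report (6, 10, 10): truth gives 0; report 10 gives 2 > 0. Violating.
Others report (6, 10, 12): truth gives 0; report 10 gives 2 > 0. Violating.
Others report (6, 12, 10): truth gives 0; report 10 gives 2 > 0. Violating.
Others report (6, 12, 12): truth gives 0; report 6 gives 6 > 0. Violating.
Others report (6, 6, 6): truth gives 0; no alternative beats it.
Others report (6, 6, 10): truth gives 0; no alternative beats it.
(Checking all 27 profiles: 20 have a profitable deviation, 7 do not.)

20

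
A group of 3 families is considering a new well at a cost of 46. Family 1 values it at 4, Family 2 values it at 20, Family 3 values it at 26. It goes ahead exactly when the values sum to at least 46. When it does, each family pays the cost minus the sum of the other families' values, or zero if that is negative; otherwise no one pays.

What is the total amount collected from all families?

38

Total value 50 ≥ cost 46, so it is built.
Family 1: others sum to 46; max(0, 46 - 46) = 0.
Family 2: others sum to 30; max(0, 46 - 30) = 16.
Family 3: others sum to 24; max(0, 46 - 24) = 22.
Total collected = 0 + 16 + 22 = 38.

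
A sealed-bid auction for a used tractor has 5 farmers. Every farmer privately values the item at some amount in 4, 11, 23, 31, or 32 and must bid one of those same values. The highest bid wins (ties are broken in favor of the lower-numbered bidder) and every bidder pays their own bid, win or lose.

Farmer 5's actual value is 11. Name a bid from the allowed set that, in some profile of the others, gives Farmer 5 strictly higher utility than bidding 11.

Suppose Farmer 1 bids 4, Farmer 2 bids 4, Farmer 3 bids 4 and Farmer 4 bids 11.
Bid 11: loses but pays 11, utility -11.
Bid 4: loses but pays 4, utility -4.
So bidding 4 beats truth here (-4 > -11).

4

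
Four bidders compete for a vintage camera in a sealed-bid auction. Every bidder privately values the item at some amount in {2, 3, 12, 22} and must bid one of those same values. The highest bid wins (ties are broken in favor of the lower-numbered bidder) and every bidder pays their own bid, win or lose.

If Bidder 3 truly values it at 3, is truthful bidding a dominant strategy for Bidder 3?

Consider the case where Bidder 1 bids 2, Bidder 2 bids 2 and Bidder 4 bids 12.
Truthful bid 3: loses but pays 3, utility -3.
Bid 2 instead: loses but pays 2, utility -2.
Since -2 > -3, bidding 2 is strictly better here, so truthful bidding is not dominant.

No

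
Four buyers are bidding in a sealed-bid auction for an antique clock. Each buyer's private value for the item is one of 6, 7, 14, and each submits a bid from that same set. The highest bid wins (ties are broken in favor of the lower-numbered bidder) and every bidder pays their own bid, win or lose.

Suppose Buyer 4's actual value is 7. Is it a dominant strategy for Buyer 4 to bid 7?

Consider the case where Buyer 1 bids 6, Buyer 2 bids 6 and Buyer 3 bids 7.
Truthful bid 7: loses but pays 7, utility -7.
Bid 6 instead: loses but pays 6, utility -6.
Since -6 > -7, bidding 6 is strictly better here, so truthful bidding is not dominant.

No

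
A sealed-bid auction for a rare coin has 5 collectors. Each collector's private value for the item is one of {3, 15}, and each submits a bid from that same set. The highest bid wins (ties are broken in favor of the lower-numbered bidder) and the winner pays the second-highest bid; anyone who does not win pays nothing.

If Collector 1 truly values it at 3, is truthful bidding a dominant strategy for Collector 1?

Yes

Check each profile of the others' bids and compare truth against every alternative bid.
Others bid (3, 3, 3, 15): truth gives 0, best alternative gives -12.
Others bid (3, 3, 15, 3): truth gives 0, best alternative gives -12.
Others bid (3, 3, 15, 15): truth gives 0, best alternative gives -12.
Others bid (3, 15, 3, 3): truth gives 0, best alternative gives -12.
Others bid (3, 15, 3, 15): truth gives 0, best alternative gives -12.
Others bid (3, 15, 15, 3): truth gives 0, best alternative gives -12.
(Remaining 10 profiles checked similarly; truth is weakly best in each.)
In every case the truthful bid is at least as good as any alternative, so it is a dominant strategy.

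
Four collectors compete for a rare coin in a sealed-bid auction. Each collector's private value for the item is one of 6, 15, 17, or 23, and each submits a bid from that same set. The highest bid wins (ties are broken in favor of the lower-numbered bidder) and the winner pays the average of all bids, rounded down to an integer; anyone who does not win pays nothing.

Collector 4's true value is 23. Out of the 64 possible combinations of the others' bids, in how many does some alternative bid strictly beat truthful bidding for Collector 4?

8

Others bid (6, 6, 6): truth gives 13; bid 15 gives 15 > 13. Violating.
Others bid (6, 6, 15): truth gives 11; bid 17 gives 12 > 11. Violating.
Others bid (6, 15, 6): truth gives 11; bid 17 gives 12 > 11. Violating.
Others bid (6, 15, 15): truth gives 9; bid 17 gives 10 > 9. Violating.
Others bid (6, 6, 17): truth gives 10; no alternative beats it.
Others bid (6, 6, 23): truth gives 0; no alternative beats it.
(Checking all 64 profiles: 8 have a profitable deviation, 56 do not.)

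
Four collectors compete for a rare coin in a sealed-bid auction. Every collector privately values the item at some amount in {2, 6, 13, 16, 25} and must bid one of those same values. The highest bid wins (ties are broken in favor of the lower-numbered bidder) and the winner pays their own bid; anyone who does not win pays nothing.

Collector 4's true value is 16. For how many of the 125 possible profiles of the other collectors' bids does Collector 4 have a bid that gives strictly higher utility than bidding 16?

Others bid (2, 2, 2): truth gives 0; bid 6 gives 10 > 0. Violating.
Others bid (2, 2, 6): truth gives 0; bid 13 gives 3 > 0. Violating.
Others bid (2, 6, 2): truth gives 0; bid 13 gives 3 > 0. Violating.
Others bid (2, 6, 6): truth gives 0; bid 13 gives 3 > 0. Violating.
Others bid (2, 2, 13): truth gives 0; no alternative beats it.
Others bid (2, 2, 16): truth gives 0; no alternative beats it.
(Checking all 125 profiles: 8 have a profitable deviation, 117 do not.)

8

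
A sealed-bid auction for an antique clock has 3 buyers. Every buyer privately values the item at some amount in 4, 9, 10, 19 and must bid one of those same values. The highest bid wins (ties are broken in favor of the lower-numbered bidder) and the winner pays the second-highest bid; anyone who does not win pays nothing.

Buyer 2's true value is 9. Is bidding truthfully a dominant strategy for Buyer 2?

Check each profile of the others' bids and compare truth against every alternative bid.
Others bid (4, 4): truth gives 5, best alternative gives 5.
Others bid (4, 9): truth gives 0, best alternative gives 0.
Others bid (4, 10): truth gives 0, best alternative gives 0.
Others bid (4, 19): truth gives 0, best alternative gives 0.
Others bid (9, 4): truth gives 0, best alternative gives 0.
Others bid (9, 9): truth gives 0, best alternative gives 0.
(Remaining 10 profiles checked similarly; truth is weakly best in each.)
In every case the truthful bid is at least as good as any alternative, so it is a dominant strategy.

Yes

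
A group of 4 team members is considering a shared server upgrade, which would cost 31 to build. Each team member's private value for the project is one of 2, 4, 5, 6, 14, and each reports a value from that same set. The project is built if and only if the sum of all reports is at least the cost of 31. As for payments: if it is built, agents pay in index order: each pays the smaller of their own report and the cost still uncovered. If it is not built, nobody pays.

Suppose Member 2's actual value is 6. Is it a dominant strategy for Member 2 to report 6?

Consider the case where Member 1 reports 2, Member 3 reports 14 and Member 4 reports 14.
Truthful report 6: project built, pays 6, utility 6 - 6 = 0.
Report 2 instead: project built, pays 2, utility 6 - 2 = 4.
Since 4 > 0, reporting 2 is strictly better here, so truthful reporting is not dominant.

No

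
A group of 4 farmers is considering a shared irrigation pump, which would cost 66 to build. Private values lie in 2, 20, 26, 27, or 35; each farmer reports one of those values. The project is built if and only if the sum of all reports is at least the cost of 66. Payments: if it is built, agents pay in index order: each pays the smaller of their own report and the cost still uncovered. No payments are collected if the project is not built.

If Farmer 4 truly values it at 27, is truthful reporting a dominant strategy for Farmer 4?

Yes

Check each profile of the others' reports and compare truth against every alternative report.
Others report (2, 35, 35): truth gives 27, best alternative gives 27.
Others report (20, 20, 26): truth gives 27, best alternative gives 27.
Others report (20, 20, 27): truth gives 27, best alternative gives 27.
Others report (20, 20, 35): truth gives 27, best alternative gives 27.
Others report (20, 26, 20): truth gives 27, best alternative gives 27.
Others report (20, 26, 26): truth gives 27, best alternative gives 27.
(Remaining 119 profiles checked similarly; truth is weakly best in each.)
In every case the truthful report is at least as good as any alternative, so it is a dominant strategy.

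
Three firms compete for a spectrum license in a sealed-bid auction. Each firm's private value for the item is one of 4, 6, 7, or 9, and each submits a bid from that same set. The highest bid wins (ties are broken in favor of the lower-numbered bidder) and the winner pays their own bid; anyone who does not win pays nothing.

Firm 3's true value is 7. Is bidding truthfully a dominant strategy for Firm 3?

Consider the case where Firm 1 bids 4 and Firm 2 bids 4.
Truthful bid 7: wins, pays 7, utility 7 - 7 = 0.
Bid 6 instead: wins, pays 6, utility 7 - 6 = 1.
Since 1 > 0, bidding 6 is strictly better here, so truthful bidding is not dominant.

No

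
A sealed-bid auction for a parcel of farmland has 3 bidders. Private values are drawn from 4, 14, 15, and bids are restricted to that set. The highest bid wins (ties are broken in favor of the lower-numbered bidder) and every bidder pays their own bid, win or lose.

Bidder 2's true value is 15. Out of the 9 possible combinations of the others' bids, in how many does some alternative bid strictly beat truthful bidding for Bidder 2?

5

Others bid (4, 4): truth gives 0; bid 14 gives 1 > 0. Violating.
Others bid (4, 14): truth gives 0; bid 14 gives 1 > 0. Violating.
Others bid (15, 4): truth gives -15; bid 4 gives -4 > -15. Violating.
Others bid (15, 14): truth gives -15; bid 4 gives -4 > -15. Violating.
Others bid (4, 15): truth gives 0; no alternative beats it.
Others bid (14, 4): truth gives 0; no alternative beats it.
(Checking all 9 profiles: 5 have a profitable deviation, 4 do not.)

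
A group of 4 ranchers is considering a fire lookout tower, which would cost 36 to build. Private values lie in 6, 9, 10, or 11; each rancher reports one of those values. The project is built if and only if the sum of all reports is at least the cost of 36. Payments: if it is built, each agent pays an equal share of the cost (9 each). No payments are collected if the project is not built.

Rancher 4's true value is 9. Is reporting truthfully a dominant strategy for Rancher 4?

Yes

Check each profile of the others' reports and compare truth against every alternative report.
Others report (6, 6, 6): truth gives 0, best alternative gives 0.
Others report (6, 6, 9): truth gives 0, best alternative gives 0.
Others report (6, 6, 10): truth gives 0, best alternative gives 0.
Others report (6, 6, 11): truth gives 0, best alternative gives 0.
Others report (6, 9, 6): truth gives 0, best alternative gives 0.
Others report (6, 9, 9): truth gives 0, best alternative gives 0.
(Remaining 58 profiles checked similarly; truth is weakly best in each.)
In every case the truthful report is at least as good as any alternative, so it is a dominant strategy.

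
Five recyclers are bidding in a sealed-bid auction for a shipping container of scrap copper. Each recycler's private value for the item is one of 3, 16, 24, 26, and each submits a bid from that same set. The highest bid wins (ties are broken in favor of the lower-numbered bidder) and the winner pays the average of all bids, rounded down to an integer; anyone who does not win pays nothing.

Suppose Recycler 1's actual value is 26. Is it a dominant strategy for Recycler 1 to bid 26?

Consider the case where Recycler 2 bids 3, Recycler 3 bids 3, Recycler 4 bids 3 and Recycler 5 bids 3.
Truthful bid 26: wins, pays 7, utility 26 - 7 = 19.
Bid 3 instead: wins, pays 3, utility 26 - 3 = 23.
Since 23 > 19, bidding 3 is strictly better here, so truthful bidding is not dominant.

No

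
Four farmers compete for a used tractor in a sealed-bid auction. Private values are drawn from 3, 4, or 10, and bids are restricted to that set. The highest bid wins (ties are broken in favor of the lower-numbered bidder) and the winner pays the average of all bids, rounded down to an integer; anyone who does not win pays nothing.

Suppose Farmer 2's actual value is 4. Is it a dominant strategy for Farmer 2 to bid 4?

Yes

Check each profile of the others' bids and compare truth against every alternative bid.
Others bid (3, 3, 3): truth gives 1, best alternative gives 0.
Others bid (3, 3, 4): truth gives 1, best alternative gives 0.
Others bid (3, 4, 3): truth gives 1, best alternative gives 0.
Others bid (3, 4, 4): truth gives 1, best alternative gives 0.
Others bid (3, 3, 10): truth gives 0, best alternative gives 0.
Others bid (3, 4, 10): truth gives 0, best alternative gives 0.
(Remaining 21 profiles checked similarly; truth is weakly best in each.)
In every case the truthful bid is at least as good as any alternative, so it is a dominant strategy.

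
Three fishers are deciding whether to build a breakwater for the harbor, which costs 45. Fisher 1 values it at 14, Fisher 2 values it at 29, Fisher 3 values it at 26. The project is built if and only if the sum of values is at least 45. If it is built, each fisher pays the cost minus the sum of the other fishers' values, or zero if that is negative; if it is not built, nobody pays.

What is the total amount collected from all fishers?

7

Total value 69 ≥ cost 45, so it is built.
Fisher 1: others sum to 55; max(0, 45 - 55) = 0.
Fisher 2: others sum to 40; max(0, 45 - 40) = 5.
Fisher 3: others sum to 43; max(0, 45 - 43) = 2.
Total collected = 0 + 5 + 2 = 7.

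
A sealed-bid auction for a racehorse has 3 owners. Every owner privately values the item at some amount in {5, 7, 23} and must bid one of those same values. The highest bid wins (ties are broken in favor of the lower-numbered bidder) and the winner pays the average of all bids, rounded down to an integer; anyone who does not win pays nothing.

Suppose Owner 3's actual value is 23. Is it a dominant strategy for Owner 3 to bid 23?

Consider the case where Owner 1 bids 5 and Owner 2 bids 5.
Truthful bid 23: wins, pays 11, utility 23 - 11 = 12.
Bid 7 instead: wins, pays 5, utility 23 - 5 = 18.
Since 18 > 12, bidding 7 is strictly better here, so truthful bidding is not dominant.

No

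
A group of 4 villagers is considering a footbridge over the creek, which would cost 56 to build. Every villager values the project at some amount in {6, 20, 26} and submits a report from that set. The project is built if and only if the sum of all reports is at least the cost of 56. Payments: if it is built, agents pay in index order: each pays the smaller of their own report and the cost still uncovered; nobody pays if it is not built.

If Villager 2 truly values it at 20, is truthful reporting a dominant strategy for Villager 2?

Consider the case where Villager 1 reports 6, Villager 3 reports 20 and Villager 4 reports 26.
Truthful report 20: project built, pays 20, utility 20 - 20 = 0.
Report 6 instead: project built, pays 6, utility 20 - 6 = 14.
Since 14 > 0, reporting 6 is strictly better here, so truthful reporting is not dominant.

No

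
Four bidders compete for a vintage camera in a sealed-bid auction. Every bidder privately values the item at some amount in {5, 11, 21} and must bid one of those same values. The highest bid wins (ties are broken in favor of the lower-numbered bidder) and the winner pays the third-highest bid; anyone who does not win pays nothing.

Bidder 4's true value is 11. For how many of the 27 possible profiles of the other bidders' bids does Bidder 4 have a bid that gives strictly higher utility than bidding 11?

Others bid (5, 5, 11): truth gives 0; bid 21 gives 6 > 0. Violating.
Others bid (5, 11, 5): truth gives 0; bid 21 gives 6 > 0. Violating.
Others bid (11, 5, 5): truth gives 0; bid 21 gives 6 > 0. Violating.
Others bid (5, 5, 5): truth gives 6; no alternative beats it.
Others bid (5, 5, 21): truth gives 0; no alternative beats it.
(Checking all 27 profiles: 3 have a profitable deviation, 24 do not.)

3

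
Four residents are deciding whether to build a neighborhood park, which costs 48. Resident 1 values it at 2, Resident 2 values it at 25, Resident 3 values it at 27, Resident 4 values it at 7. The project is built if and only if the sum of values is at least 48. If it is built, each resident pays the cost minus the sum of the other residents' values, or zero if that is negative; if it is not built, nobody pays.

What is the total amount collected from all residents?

Total value 61 ≥ cost 48, so it is built.
Resident 1: others sum to 59; max(0, 48 - 59) = 0.
Resident 2: others sum to 36; max(0, 48 - 36) = 12.
Resident 3: others sum to 34; max(0, 48 - 34) = 14.
Resident 4: others sum to 54; max(0, 48 - 54) = 0.
Total collected = 0 + 12 + 14 + 0 = 26.

26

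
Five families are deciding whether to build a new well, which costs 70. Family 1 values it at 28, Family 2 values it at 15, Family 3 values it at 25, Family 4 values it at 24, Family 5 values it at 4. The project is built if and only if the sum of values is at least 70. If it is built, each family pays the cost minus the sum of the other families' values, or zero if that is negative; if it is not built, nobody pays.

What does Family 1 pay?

Total value 96 ≥ cost 70, so the project is built.
The other families' values sum to 68.
Cost minus that sum is 70 - 68 = 2.

2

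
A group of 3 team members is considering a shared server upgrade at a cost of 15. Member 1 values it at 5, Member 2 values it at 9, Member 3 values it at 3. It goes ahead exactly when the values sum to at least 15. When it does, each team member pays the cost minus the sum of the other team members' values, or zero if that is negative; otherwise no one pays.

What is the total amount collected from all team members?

11

Total value 17 ≥ cost 15, so it is built.
Member 1: others sum to 12; max(0, 15 - 12) = 3.
Member 2: others sum to 8; max(0, 15 - 8) = 7.
Member 3: others sum to 14; max(0, 15 - 14) = 1.
Total collected = 3 + 7 + 1 = 11.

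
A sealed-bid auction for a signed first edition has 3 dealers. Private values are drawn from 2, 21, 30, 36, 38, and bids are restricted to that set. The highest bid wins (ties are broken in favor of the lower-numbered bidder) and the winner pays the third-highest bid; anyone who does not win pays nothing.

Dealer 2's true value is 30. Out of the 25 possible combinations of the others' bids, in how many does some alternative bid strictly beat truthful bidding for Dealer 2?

Others bid (2, 36): truth gives 0; bid 36 gives 28 > 0. Violating.
Others bid (2, 38): truth gives 0; bid 38 gives 28 > 0. Violating.
Others bid (21, 36): truth gives 0; bid 36 gives 9 > 0. Violating.
Others bid (21, 38): truth gives 0; bid 38 gives 9 > 0. Violating.
Others bid (2, 2): truth gives 28; no alternative beats it.
Others bid (2, 21): truth gives 28; no alternative beats it.
(Checking all 25 profiles: 8 have a profitable deviation, 17 do not.)

8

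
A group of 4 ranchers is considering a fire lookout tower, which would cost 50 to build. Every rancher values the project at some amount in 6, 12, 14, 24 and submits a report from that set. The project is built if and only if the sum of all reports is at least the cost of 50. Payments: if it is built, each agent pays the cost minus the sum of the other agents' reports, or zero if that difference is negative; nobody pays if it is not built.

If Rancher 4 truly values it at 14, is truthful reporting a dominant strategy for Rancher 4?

Yes

Check each profile of the others' reports and compare truth against every alternative report.
Others report (6, 24, 24): truth gives 14, best alternative gives 14.
Others report (12, 14, 24): truth gives 14, best alternative gives 14.
Others report (12, 24, 14): truth gives 14, best alternative gives 14.
Others report (12, 24, 24): truth gives 14, best alternative gives 14.
Others report (14, 12, 24): truth gives 14, best alternative gives 14.
Others report (14, 14, 24): truth gives 14, best alternative gives 14.
(Remaining 58 profiles checked similarly; truth is weakly best in each.)
In every case the truthful report is at least as good as any alternative, so it is a dominant strategy.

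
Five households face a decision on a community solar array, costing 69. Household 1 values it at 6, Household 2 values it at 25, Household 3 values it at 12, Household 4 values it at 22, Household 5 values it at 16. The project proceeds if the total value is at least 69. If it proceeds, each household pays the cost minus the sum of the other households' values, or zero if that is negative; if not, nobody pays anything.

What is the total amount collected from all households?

27

Total value 81 ≥ cost 69, so it is built.
Household 1: others sum to 75; max(0, 69 - 75) = 0.
Household 2: others sum to 56; max(0, 69 - 56) = 13.
Household 3: others sum to 69; max(0, 69 - 69) = 0.
Household 4: others sum to 59; max(0, 69 - 59) = 10.
Household 5: others sum to 65; max(0, 69 - 65) = 4.
Total collected = 0 + 13 + 0 + 10 + 4 = 27.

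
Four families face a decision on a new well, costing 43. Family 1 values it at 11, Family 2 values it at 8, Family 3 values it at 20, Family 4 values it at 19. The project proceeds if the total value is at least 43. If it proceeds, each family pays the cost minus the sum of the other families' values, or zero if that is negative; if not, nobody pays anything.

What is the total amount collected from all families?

Total value 58 ≥ cost 43, so it is built.
Family 1: others sum to 47; max(0, 43 - 47) = 0.
Family 2: others sum to 50; max(0, 43 - 50) = 0.
Family 3: others sum to 38; max(0, 43 - 38) = 5.
Family 4: others sum to 39; max(0, 43 - 39) = 4.
Total collected = 0 + 0 + 5 + 4 = 9.

9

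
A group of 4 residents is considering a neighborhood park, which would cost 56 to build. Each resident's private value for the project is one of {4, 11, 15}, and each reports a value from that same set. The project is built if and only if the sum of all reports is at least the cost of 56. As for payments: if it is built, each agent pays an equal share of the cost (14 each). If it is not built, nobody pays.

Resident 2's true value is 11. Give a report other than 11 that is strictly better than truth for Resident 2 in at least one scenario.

4

Suppose Resident 1 reports 15, Resident 3 reports 15 and Resident 4 reports 15.
Report 11: project built, pays 14, utility 11 - 14 = -3.
Report 4: project not built, utility 0.
So reporting 4 beats truth here (0 > -3).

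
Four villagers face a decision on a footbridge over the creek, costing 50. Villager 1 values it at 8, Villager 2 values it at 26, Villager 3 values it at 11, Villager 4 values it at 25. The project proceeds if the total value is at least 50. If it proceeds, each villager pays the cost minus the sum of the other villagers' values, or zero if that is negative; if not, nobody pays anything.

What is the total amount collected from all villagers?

Total value 70 ≥ cost 50, so it is built.
Villager 1: others sum to 62; max(0, 50 - 62) = 0.
Villager 2: others sum to 44; max(0, 50 - 44) = 6.
Villager 3: others sum to 59; max(0, 50 - 59) = 0.
Villager 4: others sum to 45; max(0, 50 - 45) = 5.
Total collected = 0 + 6 + 0 + 5 = 11.

11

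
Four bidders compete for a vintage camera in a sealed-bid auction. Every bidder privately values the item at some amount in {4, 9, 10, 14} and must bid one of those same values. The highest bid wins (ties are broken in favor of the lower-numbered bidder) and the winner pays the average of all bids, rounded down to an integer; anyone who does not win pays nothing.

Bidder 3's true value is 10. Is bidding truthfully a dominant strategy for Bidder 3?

Consider the case where Bidder 1 bids 4, Bidder 2 bids 4 and Bidder 4 bids 14.
Truthful bid 10: loses, pays 0, utility 0.
Bid 14 instead: wins, pays 9, utility 10 - 9 = 1.
Since 1 > 0, bidding 14 is strictly better here, so truthful bidding is not dominant.

No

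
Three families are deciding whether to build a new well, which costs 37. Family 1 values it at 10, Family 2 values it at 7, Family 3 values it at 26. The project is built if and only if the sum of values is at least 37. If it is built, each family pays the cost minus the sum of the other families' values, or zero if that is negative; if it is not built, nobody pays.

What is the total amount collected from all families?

25

Total value 43 ≥ cost 37, so it is built.
Family 1: others sum to 33; max(0, 37 - 33) = 4.
Family 2: others sum to 36; max(0, 37 - 36) = 1.
Family 3: others sum to 17; max(0, 37 - 17) = 20.
Total collected = 4 + 1 + 20 = 25.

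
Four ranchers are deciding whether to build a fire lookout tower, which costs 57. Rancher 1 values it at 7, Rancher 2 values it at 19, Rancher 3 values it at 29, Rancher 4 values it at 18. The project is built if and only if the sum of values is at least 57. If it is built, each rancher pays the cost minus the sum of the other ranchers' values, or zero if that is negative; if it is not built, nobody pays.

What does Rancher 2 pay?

Total value 73 ≥ cost 57, so the project is built.
The other ranchers' values sum to 54.
Cost minus that sum is 57 - 54 = 3.

3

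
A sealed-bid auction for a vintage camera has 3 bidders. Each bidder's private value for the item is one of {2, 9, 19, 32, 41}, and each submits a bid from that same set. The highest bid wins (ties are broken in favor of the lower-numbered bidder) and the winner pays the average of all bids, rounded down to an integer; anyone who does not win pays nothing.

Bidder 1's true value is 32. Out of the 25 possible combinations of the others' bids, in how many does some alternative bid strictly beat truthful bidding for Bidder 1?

13

Others bid (2, 2): truth gives 20; bid 2 gives 30 > 20. Violating.
Others bid (2, 9): truth gives 18; bid 9 gives 26 > 18. Violating.
Others bid (2, 19): truth gives 15; bid 19 gives 19 > 15. Violating.
Others bid (2, 41): truth gives 0; bid 41 gives 4 > 0. Violating.
Others bid (2, 32): truth gives 10; no alternative beats it.
Others bid (9, 32): truth gives 8; no alternative beats it.
(Checking all 25 profiles: 13 have a profitable deviation, 12 do not.)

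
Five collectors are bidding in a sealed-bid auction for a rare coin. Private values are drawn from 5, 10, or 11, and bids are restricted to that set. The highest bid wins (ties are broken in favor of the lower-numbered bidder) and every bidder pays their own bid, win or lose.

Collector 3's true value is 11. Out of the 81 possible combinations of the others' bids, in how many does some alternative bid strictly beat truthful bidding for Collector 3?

49

Others bid (5, 5, 5, 5): truth gives 0; bid 10 gives 1 > 0. Violating.
Others bid (5, 5, 5, 10): truth gives 0; bid 10 gives 1 > 0. Violating.
Others bid (5, 5, 10, 5): truth gives 0; bid 10 gives 1 > 0. Violating.
Others bid (5, 5, 10, 10): truth gives 0; bid 10 gives 1 > 0. Violating.
Others bid (5, 5, 5, 11): truth gives 0; no alternative beats it.
Others bid (5, 5, 10, 11): truth gives 0; no alternative beats it.
(Checking all 81 profiles: 49 have a profitable deviation, 32 do not.)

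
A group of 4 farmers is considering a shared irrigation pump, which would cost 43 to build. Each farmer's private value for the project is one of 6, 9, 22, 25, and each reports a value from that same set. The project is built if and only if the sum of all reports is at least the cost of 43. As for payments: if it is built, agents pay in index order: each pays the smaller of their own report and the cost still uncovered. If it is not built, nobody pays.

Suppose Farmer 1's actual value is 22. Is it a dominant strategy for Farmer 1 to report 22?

No

Consider the case where Farmer 2 reports 6, Farmer 3 reports 6 and Farmer 4 reports 22.
Truthful report 22: project built, pays 22, utility 22 - 22 = 0.
Report 9 instead: project built, pays 9, utility 22 - 9 = 13.
Since 13 > 0, reporting 9 is strictly better here, so truthful reporting is not dominant.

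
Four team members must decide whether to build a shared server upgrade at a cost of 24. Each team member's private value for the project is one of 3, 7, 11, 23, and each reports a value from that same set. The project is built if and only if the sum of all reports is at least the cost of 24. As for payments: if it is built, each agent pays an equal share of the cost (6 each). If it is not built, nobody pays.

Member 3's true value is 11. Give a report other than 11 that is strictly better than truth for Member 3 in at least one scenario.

23

Suppose Member 1 reports 3, Member 2 reports 3 and Member 4 reports 3.
Report 11: project not built, utility 0.
Report 23: project built, pays 6, utility 11 - 6 = 5.
So reporting 23 beats truth here (5 > 0).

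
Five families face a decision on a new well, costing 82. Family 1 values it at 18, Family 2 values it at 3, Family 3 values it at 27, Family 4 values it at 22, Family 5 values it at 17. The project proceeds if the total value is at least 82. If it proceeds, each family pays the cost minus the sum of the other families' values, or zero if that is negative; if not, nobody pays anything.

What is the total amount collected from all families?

64

Total value 87 ≥ cost 82, so it is built.
Family 1: others sum to 69; max(0, 82 - 69) = 13.
Family 2: others sum to 84; max(0, 82 - 84) = 0.
Family 3: others sum to 60; max(0, 82 - 60) = 22.
Family 4: others sum to 65; max(0, 82 - 65) = 17.
Family 5: others sum to 70; max(0, 82 - 70) = 12.
Total collected = 13 + 0 + 22 + 17 + 12 = 64.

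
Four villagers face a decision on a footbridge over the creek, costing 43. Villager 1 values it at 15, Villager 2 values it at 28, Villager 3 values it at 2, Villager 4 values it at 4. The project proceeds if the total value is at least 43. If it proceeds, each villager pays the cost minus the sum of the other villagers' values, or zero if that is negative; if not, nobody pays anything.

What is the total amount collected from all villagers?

31

Total value 49 ≥ cost 43, so it is built.
Villager 1: others sum to 34; max(0, 43 - 34) = 9.
Villager 2: others sum to 21; max(0, 43 - 21) = 22.
Villager 3: others sum to 47; max(0, 43 - 47) = 0.
Villager 4: others sum to 45; max(0, 43 - 45) = 0.
Total collected = 9 + 22 + 0 + 0 = 31.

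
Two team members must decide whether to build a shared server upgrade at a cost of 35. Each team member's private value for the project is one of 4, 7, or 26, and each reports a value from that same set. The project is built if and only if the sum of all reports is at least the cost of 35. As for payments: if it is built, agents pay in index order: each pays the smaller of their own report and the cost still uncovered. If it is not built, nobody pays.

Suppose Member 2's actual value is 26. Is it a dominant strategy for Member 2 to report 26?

Check each profile of the others' reports and compare truth against every alternative report.
Others report (26): truth gives 17, best alternative gives 0.
Others report (4): truth gives 0, best alternative gives 0.
Others report (7): truth gives 0, best alternative gives 0.
In every case the truthful report is at least as good as any alternative, so it is a dominant strategy.

Yes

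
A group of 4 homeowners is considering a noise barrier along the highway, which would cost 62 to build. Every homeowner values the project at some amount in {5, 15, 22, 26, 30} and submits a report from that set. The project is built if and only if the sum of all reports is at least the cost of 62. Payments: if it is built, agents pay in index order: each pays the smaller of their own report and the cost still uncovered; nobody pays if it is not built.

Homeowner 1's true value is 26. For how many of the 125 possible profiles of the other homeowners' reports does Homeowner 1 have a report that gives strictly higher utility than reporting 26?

112

Others report (5, 5, 30): truth gives 0; report 22 gives 4 > 0. Violating.
Others report (5, 15, 22): truth gives 0; report 22 gives 4 > 0. Violating.
Others report (5, 15, 26): truth gives 0; report 22 gives 4 > 0. Violating.
Others report (5, 15, 30): truth gives 0; report 15 gives 11 > 0. Violating.
Others report (5, 5, 5): truth gives 0; no alternative beats it.
Others report (5, 5, 15): truth gives 0; no alternative beats it.
(Checking all 125 profiles: 112 have a profitable deviation, 13 do not.)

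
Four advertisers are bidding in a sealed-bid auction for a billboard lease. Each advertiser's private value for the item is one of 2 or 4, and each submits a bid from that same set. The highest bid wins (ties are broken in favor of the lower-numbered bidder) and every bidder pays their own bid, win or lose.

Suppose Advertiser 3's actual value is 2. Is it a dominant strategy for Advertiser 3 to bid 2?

Check each profile of the others' bids and compare truth against every alternative bid.
Others bid (2, 4, 2): truth gives -2, best alternative gives -4.
Others bid (2, 4, 4): truth gives -2, best alternative gives -4.
Others bid (4, 2, 2): truth gives -2, best alternative gives -4.
Others bid (4, 2, 4): truth gives -2, best alternative gives -4.
Others bid (4, 4, 2): truth gives -2, best alternative gives -4.
Others bid (4, 4, 4): truth gives -2, best alternative gives -4.
(Remaining 2 profiles checked similarly; truth is weakly best in each.)
In every case the truthful bid is at least as good as any alternative, so it is a dominant strategy.

Yes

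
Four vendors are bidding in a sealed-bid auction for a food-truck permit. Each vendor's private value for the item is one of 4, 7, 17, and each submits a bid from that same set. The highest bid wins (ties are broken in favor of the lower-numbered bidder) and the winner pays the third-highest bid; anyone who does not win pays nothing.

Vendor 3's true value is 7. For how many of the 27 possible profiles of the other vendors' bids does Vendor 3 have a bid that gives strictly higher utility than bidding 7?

Others bid (4, 4, 17): truth gives 0; bid 17 gives 3 > 0. Violating.
Others bid (4, 7, 4): truth gives 0; bid 17 gives 3 > 0. Violating.
Others bid (7, 4, 4): truth gives 0; bid 17 gives 3 > 0. Violating.
Others bid (4, 4, 4): truth gives 3; no alternative beats it.
Others bid (4, 4, 7): truth gives 3; no alternative beats it.
(Checking all 27 profiles: 3 have a profitable deviation, 24 do not.)

3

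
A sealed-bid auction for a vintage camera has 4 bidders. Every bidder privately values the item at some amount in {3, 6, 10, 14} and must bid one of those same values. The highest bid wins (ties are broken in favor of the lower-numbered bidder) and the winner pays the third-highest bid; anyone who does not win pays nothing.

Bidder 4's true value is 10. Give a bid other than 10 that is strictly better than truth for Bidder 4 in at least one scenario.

Suppose Bidder 1 bids 3, Bidder 2 bids 3 and Bidder 3 bids 10.
Bid 10: loses, pays 0, utility 0.
Bid 14: wins, pays 3, utility 10 - 3 = 7.
So bidding 14 beats truth here (7 > 0).

14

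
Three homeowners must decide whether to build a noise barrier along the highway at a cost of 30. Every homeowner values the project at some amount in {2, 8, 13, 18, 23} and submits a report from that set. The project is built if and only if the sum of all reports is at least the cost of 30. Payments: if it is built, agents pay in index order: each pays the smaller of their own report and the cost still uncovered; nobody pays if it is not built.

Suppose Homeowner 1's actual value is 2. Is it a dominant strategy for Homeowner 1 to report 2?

Check each profile of the others' reports and compare truth against every alternative report.
Others report (2, 23): truth gives 0, best alternative gives -6.
Others report (8, 18): truth gives 0, best alternative gives -6.
Others report (8, 23): truth gives 0, best alternative gives -6.
Others report (13, 13): truth gives 0, best alternative gives -6.
Others report (13, 18): truth gives 0, best alternative gives -6.
Others report (13, 23): truth gives 0, best alternative gives -6.
(Remaining 19 profiles checked similarly; truth is weakly best in each.)
In every case the truthful report is at least as good as any alternative, so it is a dominant strategy.

Yes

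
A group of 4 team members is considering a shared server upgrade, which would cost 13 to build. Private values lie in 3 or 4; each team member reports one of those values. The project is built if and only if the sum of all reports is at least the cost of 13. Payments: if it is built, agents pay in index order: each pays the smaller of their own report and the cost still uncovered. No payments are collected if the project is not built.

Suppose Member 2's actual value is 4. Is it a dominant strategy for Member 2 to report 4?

Consider the case where Member 1 reports 3, Member 3 reports 3 and Member 4 reports 4.
Truthful report 4: project built, pays 4, utility 4 - 4 = 0.
Report 3 instead: project built, pays 3, utility 4 - 3 = 1.
Since 1 > 0, reporting 3 is strictly better here, so truthful reporting is not dominant.

No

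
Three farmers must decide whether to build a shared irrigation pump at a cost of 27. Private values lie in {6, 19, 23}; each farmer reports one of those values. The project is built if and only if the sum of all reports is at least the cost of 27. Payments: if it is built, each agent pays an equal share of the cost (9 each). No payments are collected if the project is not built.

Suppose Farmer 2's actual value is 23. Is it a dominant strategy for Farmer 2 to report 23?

Yes

Check each profile of the others' reports and compare truth against every alternative report.
Others report (6, 6): truth gives 14, best alternative gives 14.
Others report (6, 19): truth gives 14, best alternative gives 14.
Others report (6, 23): truth gives 14, best alternative gives 14.
Others report (19, 6): truth gives 14, best alternative gives 14.
Others report (19, 19): truth gives 14, best alternative gives 14.
Others report (19, 23): truth gives 14, best alternative gives 14.
(Remaining 3 profiles checked similarly; truth is weakly best in each.)
In every case the truthful report is at least as good as any alternative, so it is a dominant strategy.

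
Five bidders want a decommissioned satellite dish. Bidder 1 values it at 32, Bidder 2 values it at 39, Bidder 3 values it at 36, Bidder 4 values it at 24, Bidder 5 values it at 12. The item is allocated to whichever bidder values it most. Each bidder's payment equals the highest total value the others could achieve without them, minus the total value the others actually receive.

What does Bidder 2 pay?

36

Bidder 2 has the highest value and receives the item.
Without Bidder 2, the item would go to the next-highest value, 36, so the others could achieve 36.
With Bidder 2 present and winning, the others receive nothing, so their total is 0.
Payment = 36 - 0 = 36.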